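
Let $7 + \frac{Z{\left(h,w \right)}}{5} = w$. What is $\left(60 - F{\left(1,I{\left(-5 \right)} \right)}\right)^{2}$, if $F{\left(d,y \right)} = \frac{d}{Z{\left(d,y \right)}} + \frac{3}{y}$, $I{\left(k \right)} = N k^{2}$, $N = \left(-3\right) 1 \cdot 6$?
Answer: $\frac{16920775299169}{4699102500} \approx 3600.9$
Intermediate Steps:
$Z{\left(h,w \right)} = -35 + 5 w$
$N = -18$ ($N = \left(-3\right) 6 = -18$)
$I{\left(k \right)} = - 18 k^{2}$
$F{\left(d,y \right)} = \frac{3}{y} + \frac{d}{-35 + 5 y}$ ($F{\left(d,y \right)} = \frac{d}{-35 + 5 y} + \frac{3}{y} = \frac{3}{y} + \frac{d}{-35 + 5 y}$)
$\left(60 - F{\left(1,I{\left(-5 \right)} \right)}\right)^{2} = \left(60 - \frac{-105 + 15 \left(- 18 \left(-5\right)^{2}\right) + 1 \left(- 18 \left(-5\right)^{2}\right)}{5 \left(- 18 \left(-5\right)^{2}\right) \left(-7 - 18 \left(-5\right)^{2}\right)}\right)^{2} = \left(60 - \frac{-105 + 15 \left(\left(-18\right) 25\right) + 1 \left(\left(-18\right) 25\right)}{5 \left(\left(-18\right) 25\right) \left(-7 - 450\right)}\right)^{2} = \left(60 - \frac{-105 + 15 \left(-450\right) + 1 \left(-450\right)}{5 \left(-450\right) \left(-7 - 450\right)}\right)^{2} = \left(60 - \frac{1}{5} \left(- \frac{1}{450}\right) \frac{1}{-457} \left(-105 - 6750 - 450\right)\right)^{2} = \left(60 - \frac{1}{5} \left(- \frac{1}{450}\right) \left(- \frac{1}{457}\right) \left(-7305\right)\right)^{2} = \left(60 - - \frac{487}{68550}\right)^{2} = \left(60 + \frac{487}{68550}\right)^{2} = \left(\frac{4113487}{68550}\right)^{2} = \frac{16920775299169}{4699102500}$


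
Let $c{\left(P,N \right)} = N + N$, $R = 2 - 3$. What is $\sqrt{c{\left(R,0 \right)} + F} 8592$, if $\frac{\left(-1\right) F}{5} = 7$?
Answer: $8592 i \sqrt{35} \approx 50831.0 i$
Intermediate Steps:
$R = -1$ ($R = 2 - 3 = -1$)
$F = -35$ ($F = \left(-5\right) 7 = -35$)
$c{\left(P,N \right)} = 2 N$
$\sqrt{c{\left(R,0 \right)} + F} 8592 = \sqrt{2 \cdot 0 - 35} \cdot 8592 = \sqrt{0 - 35} \cdot 8592 = \sqrt{-35} \cdot 8592 = i \sqrt{35} \cdot 8592 = 8592 i \sqrt{35}$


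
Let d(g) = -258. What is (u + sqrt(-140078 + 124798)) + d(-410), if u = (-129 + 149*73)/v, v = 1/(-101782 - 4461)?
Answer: -1141900022 + 4*I*sqrt(955) ≈ -1.1419e+9 + 123.61*I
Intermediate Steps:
v = -1/106243 (v = 1/(-106243) = -1/106243 ≈ -9.4124e-6)
u = -1141899764 (u = (-129 + 149*73)/(-1/106243) = (-129 + 10877)*(-106243) = 10748*(-106243) = -1141899764)
(u + sqrt(-140078 + 124798)) + d(-410) = (-1141899764 + sqrt(-140078 + 124798)) - 258 = (-1141899764 + sqrt(-15280)) - 258 = (-1141899764 + 4*I*sqrt(955)) - 258 = -1141900022 + 4*I*sqrt(955)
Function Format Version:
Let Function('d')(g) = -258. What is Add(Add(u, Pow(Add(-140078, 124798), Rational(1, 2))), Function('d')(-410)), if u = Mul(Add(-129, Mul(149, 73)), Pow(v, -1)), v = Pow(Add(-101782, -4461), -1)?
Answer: Add(-1141900022, Mul(4, I, Pow(955, Rational(1, 2)))) ≈ Add(-1.1419e+9, Mul(123.61, I))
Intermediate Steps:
v = Rational(-1, 106243) (v = Pow(-106243, -1) = Rational(-1, 106243) ≈ -9.4124e-6)
u = -1141899764 (u = Mul(Add(-129, Mul(149, 73)), Pow(Rational(-1, 106243), -1)) = Mul(Add(-129, 10877), -106243) = Mul(10748, -106243) = -1141899764)
Add(Add(u, Pow(Add(-140078, 124798), Rational(1, 2))), Function('d')(-410)) = Add(Add(-1141899764, Pow(Add(-140078, 124798), Rational(1, 2))), -258) = Add(Add(-1141899764, Pow(-15280, Rational(1, 2))), -258) = Add(Add(-1141899764, Mul(4, I, Pow(955, Rational(1, 2)))), -258) = Add(-1141900022, Mul(4, I, Pow(955, Rational(1, 2))))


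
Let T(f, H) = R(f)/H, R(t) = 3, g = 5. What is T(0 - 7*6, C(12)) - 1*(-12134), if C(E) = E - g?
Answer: 84941/7 ≈ 12134.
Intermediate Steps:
C(E) = -5 + E (C(E) = E - 1*5 = E - 5 = -5 + E)
T(f, H) = 3/H
T(0 - 7*6, C(12)) - 1*(-12134) = 3/(-5 + 12) - 1*(-12134) = 3/7 + 12134 = 84941/7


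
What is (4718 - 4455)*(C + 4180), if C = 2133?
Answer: 1660319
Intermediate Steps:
(4718 - 4455)*(C + 4180) = (4718 - 4455)*(2133 + 4180) = 263*6313 = 1660319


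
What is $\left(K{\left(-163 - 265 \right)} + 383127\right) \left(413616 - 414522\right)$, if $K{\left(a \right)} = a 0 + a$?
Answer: $-346725294$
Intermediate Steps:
$K{\left(a \right)} = a$ ($K{\left(a \right)} = 0 + a = a$)
$\left(K{\left(-163 - 265 \right)} + 383127\right) \left(413616 - 414522\right) = \left(\left(-163 - 265\right) + 383127\right) \left(413616 - 414522\right) = \left(\left(-163 - 265\right) + 383127\right) \left(-906\right) = \left(-428 + 383127\right) \left(-906\right) = 382699 \left(-906\right) = -346725294$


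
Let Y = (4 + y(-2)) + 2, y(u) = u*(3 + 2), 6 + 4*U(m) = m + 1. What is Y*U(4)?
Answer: 1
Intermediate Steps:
U(m) = -5/4 + m/4 (U(m) = -3/2 + (m + 1)/4 = -3/2 + (1 + m)/4 = -3/2 + (¼ + m/4) = -5/4 + m/4)
y(u) = 5*u (y(u) = u*5 = 5*u)
Y = -4 (Y = (4 + 5*(-2)) + 2 = (4 - 10) + 2 = -6 + 2 = -4)
Y*U(4) = -4*(-5/4 + (¼)*4) = -4*(-5/4 + 1) = -4*(-¼) = 1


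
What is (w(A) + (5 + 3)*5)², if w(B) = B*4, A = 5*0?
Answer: 1600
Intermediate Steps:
A = 0
w(B) = 4*B
(w(A) + (5 + 3)*5)² = (4*0 + (5 + 3)*5)² = (0 + 8*5)² = (0 + 40)² = 40² = 1600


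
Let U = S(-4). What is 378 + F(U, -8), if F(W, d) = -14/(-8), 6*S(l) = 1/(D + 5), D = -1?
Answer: 1519/4 ≈ 379.75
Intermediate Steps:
S(l) = 1/24 (S(l) = 1/(6*(-1 + 5)) = (⅙)/4 = (⅙)*(¼) = 1/24)
U = 1/24 ≈ 0.041667
F(W, d) = 7/4 (F(W, d) = -14*(-⅛) = 7/4)
378 + F(U, -8) = 378 + 7/4 = 1519/4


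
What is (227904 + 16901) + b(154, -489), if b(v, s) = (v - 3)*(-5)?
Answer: 244050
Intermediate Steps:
b(v, s) = 15 - 5*v (b(v, s) = (-3 + v)*(-5) = 15 - 5*v)
(227904 + 16901) + b(154, -489) = (227904 + 16901) + (15 - 5*154) = 244805 + (15 - 770) = 244805 - 755 = 244050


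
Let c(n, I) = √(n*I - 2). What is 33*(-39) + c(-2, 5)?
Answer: -1287 + 2*I*√3 ≈ -1287.0 + 3.4641*I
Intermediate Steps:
c(n, I) = √(-2 + I*n) (c(n, I) = √(I*n - 2) = √(-2 + I*n))
33*(-39) + c(-2, 5) = 33*(-39) + √(-2 + 5*(-2)) = -1287 + √(-2 - 10) = -1287 + √(-12) = -1287 + 2*I*√3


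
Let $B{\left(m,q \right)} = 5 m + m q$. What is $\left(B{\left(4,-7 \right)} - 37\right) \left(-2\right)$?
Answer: $90$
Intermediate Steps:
$\left(B{\left(4,-7 \right)} - 37\right) \left(-2\right) = \left(4 \left(5 - 7\right) - 37\right) \left(-2\right) = \left(4 \left(-2\right) - 37\right) \left(-2\right) = \left(-8 - 37\right) \left(-2\right) = \left(-45\right) \left(-2\right) = 90$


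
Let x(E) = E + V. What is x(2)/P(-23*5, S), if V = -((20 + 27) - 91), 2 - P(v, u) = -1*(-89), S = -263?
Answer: -46/87 ≈ -0.52874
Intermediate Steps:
P(v, u) = -87 (P(v, u) = 2 - (-1)*(-89) = 2 - 1*89 = 2 - 89 = -87)
V = 44 (V = -(47 - 91) = -1*(-44) = 44)
x(E) = 44 + E (x(E) = E + 44 = 44 + E)
x(2)/P(-23*5, S) = (44 + 2)/(-87) = 46*(-1/87) = -46/87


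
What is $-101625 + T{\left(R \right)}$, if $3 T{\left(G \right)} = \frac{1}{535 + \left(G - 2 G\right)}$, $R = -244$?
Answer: $- \frac{237497624}{2337} \approx -1.0163 \cdot 10^{5}$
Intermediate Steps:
$T{\left(G \right)} = \frac{1}{3 \left(535 - G\right)}$ ($T{\left(G \right)} = \frac{1}{3 \left(535 + \left(G - 2 G\right)\right)} = \frac{1}{3 \left(535 - G\right)}$)
$-101625 + T{\left(R \right)} = -101625 - \frac{1}{-1605 + 3 \left(-244\right)} = -101625 - \frac{1}{-1605 - 732} = -101625 - \frac{1}{-2337} = -101625 - - \frac{1}{2337} = -101625 + \frac{1}{2337} = - \frac{237497624}{2337}$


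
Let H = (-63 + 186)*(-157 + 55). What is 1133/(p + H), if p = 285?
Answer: -1133/12261 ≈ -0.092407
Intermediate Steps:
H = -12546 (H = 123*(-102) = -12546)
1133/(p + H) = 1133/(285 - 12546) = 1133/(-12261) = 1133*(-1/12261) = -1133/12261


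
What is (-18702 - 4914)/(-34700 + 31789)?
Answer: 576/71 ≈ 8.1127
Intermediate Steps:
(-18702 - 4914)/(-34700 + 31789) = -23616/(-2911) = -23616*(-1/2911) = 576/71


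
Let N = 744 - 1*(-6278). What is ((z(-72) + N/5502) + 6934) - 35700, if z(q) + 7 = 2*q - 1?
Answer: -79549907/2751 ≈ -28917.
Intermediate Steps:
N = 7022 (N = 744 + 6278 = 7022)
z(q) = -8 + 2*q (z(q) = -7 + (2*q - 1) = -7 + (-1 + 2*q) = -8 + 2*q)
((z(-72) + N/5502) + 6934) - 35700 = (((-8 + 2*(-72)) + 7022/5502) + 6934) - 35700 = (((-8 - 144) + 7022*(1/5502)) + 6934) - 35700 = ((-152 + 3511/2751) + 6934) - 35700 = (-414641/2751 + 6934) - 35700 = 18660793/2751 - 35700 = -79549907/2751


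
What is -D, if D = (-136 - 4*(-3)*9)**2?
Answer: -784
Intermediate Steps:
D = 784 (D = (-136 + 12*9)**2 = (-136 + 108)**2 = (-28)**2 = 784)
-D = -1*784 = -784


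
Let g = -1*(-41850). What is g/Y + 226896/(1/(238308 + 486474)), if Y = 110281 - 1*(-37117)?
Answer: 12119810622610653/73699 ≈ 1.6445e+11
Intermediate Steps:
Y = 147398 (Y = 110281 + 37117 = 147398)
g = 41850
g/Y + 226896/(1/(238308 + 486474)) = 41850/147398 + 226896/(1/(238308 + 486474)) = 41850*(1/147398) + 226896/(1/724782) = 20925/73699 + 226896/(1/724782) = 20925/73699 + 226896*724782 = 20925/73699 + 164450136672 = 12119810622610653/73699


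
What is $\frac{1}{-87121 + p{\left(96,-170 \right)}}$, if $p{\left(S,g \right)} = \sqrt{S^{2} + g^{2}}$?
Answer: $- \frac{87121}{7590030525} - \frac{2 \sqrt{9529}}{7590030525} \approx -1.1504 \cdot 10^{-5}$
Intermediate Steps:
$\frac{1}{-87121 + p{\left(96,-170 \right)}} = \frac{1}{-87121 + \sqrt{96^{2} + \left(-170\right)^{2}}} = \frac{1}{-87121 + \sqrt{9216 + 28900}} = \frac{1}{-87121 + \sqrt{38116}} = \frac{1}{-87121 + 2 \sqrt{9529}}$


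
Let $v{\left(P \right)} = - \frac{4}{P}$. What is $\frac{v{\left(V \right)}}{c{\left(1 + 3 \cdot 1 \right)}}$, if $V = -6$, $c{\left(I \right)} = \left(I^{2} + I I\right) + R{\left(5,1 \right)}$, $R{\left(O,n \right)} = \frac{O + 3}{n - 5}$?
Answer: $\frac{1}{45} \approx 0.022222$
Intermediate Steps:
$R{\left(O,n \right)} = \frac{3 + O}{-5 + n}$
$c{\left(I \right)} = -2 + 2 I^{2}$ ($c{\left(I \right)} = \left(I^{2} + I I\right) + \frac{3 + 5}{-5 + 1} = \left(I^{2} + I^{2}\right) + \frac{1}{-4} \cdot 8 = 2 I^{2} - 2 = -2 + 2 I^{2}$)
$\frac{v{\left(V \right)}}{c{\left(1 + 3 \cdot 1 \right)}} = \frac{\left(-4\right) \frac{1}{-6}}{-2 + 2 \left(1 + 3 \cdot 1\right)^{2}} = \frac{\left(-4\right) \left(- \frac{1}{6}\right)}{-2 + 2 \left(1 + 3\right)^{2}} = \frac{2}{3 \left(-2 + 2 \cdot 4^{2}\right)} = \frac{2}{3 \left(-2 + 2 \cdot 16\right)} = \frac{2}{3 \left(-2 + 32\right)} = \frac{2}{3 \cdot 30} = \frac{2}{3} \cdot \frac{1}{30} = \frac{1}{45}$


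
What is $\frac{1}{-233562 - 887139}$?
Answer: $- \frac{1}{1120701} \approx -8.923 \cdot 10^{-7}$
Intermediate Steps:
$\frac{1}{-233562 - 887139} = \frac{1}{-1120701} = - \frac{1}{1120701}$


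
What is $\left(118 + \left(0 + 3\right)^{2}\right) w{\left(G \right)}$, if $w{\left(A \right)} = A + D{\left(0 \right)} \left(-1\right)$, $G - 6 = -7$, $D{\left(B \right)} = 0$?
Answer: $-127$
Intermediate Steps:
$G = -1$ ($G = 6 - 7 = -1$)
$w{\left(A \right)} = A$ ($w{\left(A \right)} = A + 0 \left(-1\right) = A + 0 = A$)
$\left(118 + \left(0 + 3\right)^{2}\right) w{\left(G \right)} = \left(118 + \left(0 + 3\right)^{2}\right) \left(-1\right) = \left(118 + 3^{2}\right) \left(-1\right) = \left(118 + 9\right) \left(-1\right) = 127 \left(-1\right) = -127$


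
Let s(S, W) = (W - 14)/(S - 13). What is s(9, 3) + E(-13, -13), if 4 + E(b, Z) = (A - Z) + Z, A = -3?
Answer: -17/4 ≈ -4.2500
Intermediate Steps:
s(S, W) = (-14 + W)/(-13 + S)
E(b, Z) = -7 (E(b, Z) = -4 + ((-3 - Z) + Z) = -4 - 3 = -7)
s(9, 3) + E(-13, -13) = (-14 + 3)/(-13 + 9) - 7 = -11/(-4) - 7 = -¼*(-11) - 7 = 11/4 - 7 = -17/4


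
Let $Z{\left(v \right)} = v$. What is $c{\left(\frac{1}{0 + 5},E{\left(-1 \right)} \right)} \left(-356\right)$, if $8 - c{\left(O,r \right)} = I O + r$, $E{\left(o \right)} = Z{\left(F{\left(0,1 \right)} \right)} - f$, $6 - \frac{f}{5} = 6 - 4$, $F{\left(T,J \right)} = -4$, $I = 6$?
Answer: $- \frac{54824}{5} \approx -10965.0$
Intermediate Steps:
$f = 20$ ($f = 30 - 5 \left(6 - 4\right) = 30 - 10 = 20$)
$E{\left(o \right)} = -24$ ($E{\left(o \right)} = -4 - 20 = -24$)
$c{\left(O,r \right)} = 8 - r - 6 O$ ($c{\left(O,r \right)} = 8 - \left(6 O + r\right) = 8 - \left(r + 6 O\right) = 8 - r - 6 O$)
$c{\left(\frac{1}{0 + 5},E{\left(-1 \right)} \right)} \left(-356\right) = \left(8 - -24 - \frac{6}{0 + 5}\right) \left(-356\right) = \left(8 + 24 - \frac{6}{5}\right) \left(-356\right) = \frac{154}{5} \left(-356\right) = - \frac{54824}{5}$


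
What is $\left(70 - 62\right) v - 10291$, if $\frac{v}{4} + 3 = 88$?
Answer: $-7571$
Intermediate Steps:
$v = 340$ ($v = -12 + 4 \cdot 88 = -12 + 352 = 340$)
$\left(70 - 62\right) v - 10291 = \left(70 - 62\right) 340 - 10291 = 8 \cdot 340 - 10291 = 2720 - 10291 = -7571$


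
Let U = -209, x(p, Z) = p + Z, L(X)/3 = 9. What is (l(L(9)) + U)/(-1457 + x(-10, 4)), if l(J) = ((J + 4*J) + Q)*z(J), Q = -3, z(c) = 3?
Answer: -17/133 ≈ -0.12782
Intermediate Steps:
L(X) = 27 (L(X) = 3*9 = 27)
x(p, Z) = Z + p
l(J) = -9 + 15*J (l(J) = ((J + 4*J) - 3)*3 = (5*J - 3)*3 = (-3 + 5*J)*3 = -9 + 15*J)
(l(L(9)) + U)/(-1457 + x(-10, 4)) = ((-9 + 15*27) - 209)/(-1457 + (4 - 10)) = ((-9 + 405) - 209)/(-1457 - 6) = (396 - 209)/(-1463) = 187*(-1/1463) = -17/133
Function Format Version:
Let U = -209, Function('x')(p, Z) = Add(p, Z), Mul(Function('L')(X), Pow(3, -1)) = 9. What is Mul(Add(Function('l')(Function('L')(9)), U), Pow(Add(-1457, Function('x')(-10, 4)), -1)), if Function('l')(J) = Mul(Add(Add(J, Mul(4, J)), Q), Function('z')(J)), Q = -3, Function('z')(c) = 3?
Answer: Rational(-17, 133) ≈ -0.12782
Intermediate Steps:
Function('L')(X) = 27 (Function('L')(X) = Mul(3, 9) = 27)
Function('x')(p, Z) = Add(Z, p)
Function('l')(J) = Add(-9, Mul(15, J)) (Function('l')(J) = Mul(Add(Add(J, Mul(4, J)), -3), 3) = Mul(Add(Mul(5, J), -3), 3) = Mul(Add(-3, Mul(5, J)), 3) = Add(-9, Mul(15, J)))
Mul(Add(Function('l')(Function('L')(9)), U), Pow(Add(-1457, Function('x')(-10, 4)), -1)) = Mul(Add(Add(-9, Mul(15, 27)), -209), Pow(Add(-1457, Add(4, -10)), -1)) = Mul(Add(Add(-9, 405), -209), Pow(Add(-1457, -6), -1)) = Mul(Add(396, -209), Pow(-1463, -1)) = Mul(187, Rational(-1, 1463)) = Rational(-17, 133)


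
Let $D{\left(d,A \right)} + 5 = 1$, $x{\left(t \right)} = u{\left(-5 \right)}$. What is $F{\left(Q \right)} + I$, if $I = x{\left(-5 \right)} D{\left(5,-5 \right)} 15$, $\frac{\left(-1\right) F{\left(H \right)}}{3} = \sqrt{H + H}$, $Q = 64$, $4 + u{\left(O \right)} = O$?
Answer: $540 - 24 \sqrt{2} \approx 506.06$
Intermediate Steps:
$u{\left(O \right)} = -4 + O$
$x{\left(t \right)} = -9$ ($x{\left(t \right)} = -4 - 5 = -9$)
$F{\left(H \right)} = - 3 \sqrt{2} \sqrt{H}$ ($F{\left(H \right)} = - 3 \sqrt{H + H} = - 3 \sqrt{2 H} = - 3 \sqrt{2} \sqrt{H}$)
$D{\left(d,A \right)} = -4$ ($D{\left(d,A \right)} = -5 + 1 = -4$)
$I = 540$ ($I = \left(-9\right) \left(-4\right) 15 = 36 \cdot 15 = 540$)
$F{\left(Q \right)} + I = - 3 \sqrt{2} \sqrt{64} + 540 = \left(-3\right) \sqrt{2} \cdot 8 + 540 = - 24 \sqrt{2} + 540 = 540 - 24 \sqrt{2}$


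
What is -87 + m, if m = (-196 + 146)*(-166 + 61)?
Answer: 5163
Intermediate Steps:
m = 5250 (m = -50*(-105) = 5250)
-87 + m = -87 + 5250 = 5163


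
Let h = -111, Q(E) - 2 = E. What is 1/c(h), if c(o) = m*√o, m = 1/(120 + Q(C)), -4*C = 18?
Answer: -235*I*√111/222 ≈ -11.153*I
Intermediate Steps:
C = -9/2 (C = -¼*18 = -9/2 ≈ -4.5000)
Q(E) = 2 + E
m = 2/235 (m = 1/(120 + (2 - 9/2)) = 1/(120 - 5/2) = 1/(235/2) = 2/235 ≈ 0.0085106)
c(o) = 2*√o/235
1/c(h) = 1/(2*√(-111)/235) = 1/(2*(I*√111)/235) = 1/(2*I*√111/235) = -235*I*√111/222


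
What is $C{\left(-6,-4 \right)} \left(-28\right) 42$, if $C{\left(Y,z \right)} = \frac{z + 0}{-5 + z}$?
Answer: $- \frac{1568}{3} \approx -522.67$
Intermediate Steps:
$C{\left(Y,z \right)} = \frac{z}{-5 + z}$
$C{\left(-6,-4 \right)} \left(-28\right) 42 = - \frac{4}{-5 - 4} \left(-28\right) 42 = - \frac{4}{-9} \left(-28\right) 42 = \left(-4\right) \left(- \frac{1}{9}\right) \left(-28\right) 42 = \frac{4}{9} \left(-28\right) 42 = \left(- \frac{112}{9}\right) 42 = - \frac{1568}{3}$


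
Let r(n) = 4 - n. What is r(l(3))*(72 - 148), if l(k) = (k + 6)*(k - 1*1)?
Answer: 1064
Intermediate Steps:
l(k) = (-1 + k)*(6 + k) (l(k) = (6 + k)*(k - 1) = (6 + k)*(-1 + k) = (-1 + k)*(6 + k))
r(l(3))*(72 - 148) = (4 - (-6 + 3² + 5*3))*(72 - 148) = (4 - (-6 + 9 + 15))*(-76) = (4 - 1*18)*(-76) = (4 - 18)*(-76) = -14*(-76) = 1064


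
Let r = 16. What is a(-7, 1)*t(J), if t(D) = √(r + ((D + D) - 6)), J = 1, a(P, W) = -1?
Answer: -2*√3 ≈ -3.4641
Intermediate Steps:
t(D) = √(10 + 2*D) (t(D) = √(16 + ((D + D) - 6)) = √(16 + (2*D - 6)) = √(16 + (-6 + 2*D)) = √(10 + 2*D))
a(-7, 1)*t(J) = -√(10 + 2*1) = -√(10 + 2) = -√12 = -2*√3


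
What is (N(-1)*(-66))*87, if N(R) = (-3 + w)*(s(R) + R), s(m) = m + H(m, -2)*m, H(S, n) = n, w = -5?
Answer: 0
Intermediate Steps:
s(m) = -m (s(m) = m - 2*m = -m)
N(R) = 0 (N(R) = (-3 - 5)*(-R + R) = -8*0 = 0)
(N(-1)*(-66))*87 = (0*(-66))*87 = 0*87 = 0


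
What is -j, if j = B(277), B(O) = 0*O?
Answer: 0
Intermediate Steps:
B(O) = 0
j = 0
-j = -1*0 = 0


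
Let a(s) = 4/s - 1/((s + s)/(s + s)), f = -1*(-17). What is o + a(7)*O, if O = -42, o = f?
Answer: 35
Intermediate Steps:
f = 17
o = 17
a(s) = -1 + 4/s (a(s) = 4/s - 1/((2*s)/((2*s))) = 4/s - 1/((2*s)*(1/(2*s))) = 4/s - 1/1 = 4/s - 1*1 = 4/s - 1 = -1 + 4/s)
o + a(7)*O = 17 + ((4 - 1*7)/7)*(-42) = 17 + ((4 - 7)/7)*(-42) = 17 + ((⅐)*(-3))*(-42) = 17 - 3/7*(-42) = 17 + 18 = 35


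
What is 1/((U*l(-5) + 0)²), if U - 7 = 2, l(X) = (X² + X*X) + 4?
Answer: 1/236196 ≈ 4.2338e-6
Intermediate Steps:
l(X) = 4 + 2*X² (l(X) = (X² + X²) + 4 = 2*X² + 4 = 4 + 2*X²)
U = 9 (U = 7 + 2 = 9)
1/((U*l(-5) + 0)²) = 1/((9*(4 + 2*(-5)²) + 0)²) = 1/((9*(4 + 2*25) + 0)²) = 1/((9*(4 + 50) + 0)²) = 1/((9*54 + 0)²) = 1/((486 + 0)²) = 1/(486²) = 1/236196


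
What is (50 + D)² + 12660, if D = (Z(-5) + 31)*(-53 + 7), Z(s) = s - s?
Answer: 1906036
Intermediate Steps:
Z(s) = 0
D = -1426 (D = (0 + 31)*(-53 + 7) = 31*(-46) = -1426)
(50 + D)² + 12660 = (50 - 1426)² + 12660 = (-1376)² + 12660 = 1893376 + 12660 = 1906036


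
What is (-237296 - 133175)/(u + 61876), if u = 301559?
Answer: -370471/363435 ≈ -1.0194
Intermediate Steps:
(-237296 - 133175)/(u + 61876) = (-237296 - 133175)/(301559 + 61876) = -370471/363435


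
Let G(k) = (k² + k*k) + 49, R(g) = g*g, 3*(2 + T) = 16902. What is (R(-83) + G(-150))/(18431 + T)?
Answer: 51938/24063 ≈ 2.1584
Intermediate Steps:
T = 5632 (T = -2 + (⅓)*16902 = -2 + 5634 = 5632)
R(g) = g²
G(k) = 49 + 2*k² (G(k) = (k² + k²) + 49 = 2*k² + 49 = 49 + 2*k²)
(R(-83) + G(-150))/(18431 + T) = ((-83)² + (49 + 2*(-150)²))/(18431 + 5632) = (6889 + (49 + 2*22500))/24063 = (6889 + (49 + 45000))*(1/24063) = (6889 + 45049)*(1/24063) = 51938*(1/24063) = 51938/24063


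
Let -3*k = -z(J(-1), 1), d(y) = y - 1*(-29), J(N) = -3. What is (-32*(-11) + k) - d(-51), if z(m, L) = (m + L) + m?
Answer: 1117/3 ≈ 372.33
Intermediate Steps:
d(y) = 29 + y (d(y) = y + 29 = 29 + y)
z(m, L) = L + 2*m (z(m, L) = (L + m) + m = L + 2*m)
k = -5/3 (k = -(-1)*(1 + 2*(-3))/3 = -(-1)*(1 - 6)/3 = -(-1)*(-5)/3 = -1/3*5 = -5/3 ≈ -1.6667)
(-32*(-11) + k) - d(-51) = (-32*(-11) - 5/3) - (29 - 51) = (352 - 5/3) - 1*(-22) = 1051/3 + 22 = 1117/3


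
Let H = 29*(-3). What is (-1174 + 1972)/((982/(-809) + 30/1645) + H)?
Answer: -212396478/23474231 ≈ -9.0481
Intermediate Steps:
H = -87
(-1174 + 1972)/((982/(-809) + 30/1645) + H) = (-1174 + 1972)/((982/(-809) + 30/1645) - 87) = 798/((982*(-1/809) + 30*(1/1645)) - 87) = 798/((-982/809 + 6/329) - 87) = 798/(-318224/266161 - 87) = 798/(-23474231/266161) = 798*(-266161/23474231) = -212396478/23474231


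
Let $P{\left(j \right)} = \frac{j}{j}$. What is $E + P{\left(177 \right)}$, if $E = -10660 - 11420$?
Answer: $-22079$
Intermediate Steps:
$P{\left(j \right)} = 1$
$E = -22080$
$E + P{\left(177 \right)} = -22080 + 1 = -22079$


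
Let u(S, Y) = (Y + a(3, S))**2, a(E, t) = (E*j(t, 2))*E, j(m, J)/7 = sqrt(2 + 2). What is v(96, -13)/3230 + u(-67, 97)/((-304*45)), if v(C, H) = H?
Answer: -846329/232560 ≈ -3.6392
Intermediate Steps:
j(m, J) = 14 (j(m, J) = 7*sqrt(2 + 2) = 7*sqrt(4) = 7*2 = 14)
a(E, t) = 14*E**2 (a(E, t) = (E*14)*E = (14*E)*E = 14*E**2)
u(S, Y) = (126 + Y)**2 (u(S, Y) = (Y + 14*3**2)**2 = (Y + 14*9)**2 = (Y + 126)**2 = (126 + Y)**2)
v(96, -13)/3230 + u(-67, 97)/((-304*45)) = -13/3230 + (126 + 97)**2/((-304*45)) = -13*1/3230 + 223**2/(-13680) = -13/3230 + 49729*(-1/13680) = -13/3230 - 49729/13680 = -846329/232560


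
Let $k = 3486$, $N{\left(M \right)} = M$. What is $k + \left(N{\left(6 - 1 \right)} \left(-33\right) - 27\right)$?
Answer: $3294$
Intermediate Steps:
$k + \left(N{\left(6 - 1 \right)} \left(-33\right) - 27\right) = 3486 + \left(\left(6 - 1\right) \left(-33\right) - 27\right) = 3486 + \left(5 \left(-33\right) - 27\right) = 3486 - 192 = 3294$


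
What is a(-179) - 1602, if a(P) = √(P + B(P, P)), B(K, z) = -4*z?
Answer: -1602 + √537 ≈ -1578.8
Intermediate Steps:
a(P) = √3*√(-P) (a(P) = √(P - 4*P) = √(-3*P) = √3*√(-P))
a(-179) - 1602 = √3*√(-1*(-179)) - 1602 = √3*√179 - 1602 = √537 - 1602 = -1602 + √537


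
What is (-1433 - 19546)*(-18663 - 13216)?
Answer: 668789541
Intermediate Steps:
(-1433 - 19546)*(-18663 - 13216) = -20979*(-31879) = 668789541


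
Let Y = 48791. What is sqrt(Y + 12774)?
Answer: sqrt(61565) ≈ 248.12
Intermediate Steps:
sqrt(Y + 12774) = sqrt(48791 + 12774) = sqrt(61565)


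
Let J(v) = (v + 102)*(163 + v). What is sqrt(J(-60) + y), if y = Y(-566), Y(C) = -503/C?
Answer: sqrt(1386144754)/566 ≈ 65.779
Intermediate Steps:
y = 503/566 (y = -503/(-566) = -503*(-1/566) = 503/566 ≈ 0.88869)
J(v) = (102 + v)*(163 + v)
sqrt(J(-60) + y) = sqrt((16626 + (-60)**2 + 265*(-60)) + 503/566) = sqrt((16626 + 3600 - 15900) + 503/566) = sqrt(4326 + 503/566) = sqrt(2449019/566) = sqrt(1386144754)/566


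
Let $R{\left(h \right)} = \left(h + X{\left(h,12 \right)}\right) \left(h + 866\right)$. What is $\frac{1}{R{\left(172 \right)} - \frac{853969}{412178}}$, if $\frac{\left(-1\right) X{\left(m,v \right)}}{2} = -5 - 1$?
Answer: $\frac{412178}{78721846607} \approx 5.2359 \cdot 10^{-6}$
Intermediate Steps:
$X{\left(m,v \right)} = 12$ ($X{\left(m,v \right)} = - 2 \left(-5 - 1\right) = \left(-2\right) \left(-6\right) = 12$)
$R{\left(h \right)} = \left(12 + h\right) \left(866 + h\right)$ ($R{\left(h \right)} = \left(h + 12\right) \left(h + 866\right) = \left(12 + h\right) \left(866 + h\right)$)
$\frac{1}{R{\left(172 \right)} - \frac{853969}{412178}} = \frac{1}{\left(10392 + 172^{2} + 878 \cdot 172\right) - \frac{853969}{412178}} = \frac{1}{\left(10392 + 29584 + 151016\right) - \frac{853969}{412178}} = \frac{1}{190992 - \frac{853969}{412178}} = \frac{1}{\frac{78721846607}{412178}} = \frac{412178}{78721846607}$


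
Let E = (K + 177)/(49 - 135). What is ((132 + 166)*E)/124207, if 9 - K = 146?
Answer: -5960/5340901 ≈ -0.0011159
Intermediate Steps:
K = -137 (K = 9 - 1*146 = 9 - 146 = -137)
E = -20/43 (E = (-137 + 177)/(49 - 135) = 40/(-86) = 40*(-1/86) = -20/43 ≈ -0.46512)
((132 + 166)*E)/124207 = ((132 + 166)*(-20/43))/124207 = (298*(-20/43))*(1/124207) = -5960/43*1/124207 = -5960/5340901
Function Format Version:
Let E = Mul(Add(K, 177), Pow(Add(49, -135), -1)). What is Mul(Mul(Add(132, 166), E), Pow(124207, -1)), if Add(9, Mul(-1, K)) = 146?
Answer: Rational(-5960, 5340901) ≈ -0.0011159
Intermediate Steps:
K = -137 (K = Add(9, Mul(-1, 146)) = Add(9, -146) = -137)
E = Rational(-20, 43) (E = Mul(Add(-137, 177), Pow(Add(49, -135), -1)) = Mul(40, Pow(-86, -1)) = Mul(40, Rational(-1, 86)) = Rational(-20, 43) ≈ -0.46512)
Mul(Mul(Add(132, 166), E), Pow(124207, -1)) = Mul(Mul(Add(132, 166), Rational(-20, 43)), Pow(124207, -1)) = Mul(Mul(298, Rational(-20, 43)), Rational(1, 124207)) = Mul(Rational(-5960, 43), Rational(1, 124207)) = Rational(-5960, 5340901)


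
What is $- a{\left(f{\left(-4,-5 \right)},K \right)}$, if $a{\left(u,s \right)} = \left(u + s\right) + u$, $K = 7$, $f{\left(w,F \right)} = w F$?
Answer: $-47$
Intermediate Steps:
$f{\left(w,F \right)} = F w$
$a{\left(u,s \right)} = s + 2 u$ ($a{\left(u,s \right)} = \left(s + u\right) + u = s + 2 u$)
$- a{\left(f{\left(-4,-5 \right)},K \right)} = - (7 + 2 \left(\left(-5\right) \left(-4\right)\right)) = - (7 + 2 \cdot 20) = - (7 + 40) = \left(-1\right) 47 = -47$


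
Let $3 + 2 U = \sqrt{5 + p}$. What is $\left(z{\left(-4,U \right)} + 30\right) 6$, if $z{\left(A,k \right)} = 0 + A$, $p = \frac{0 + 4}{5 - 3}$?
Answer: $156$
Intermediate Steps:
$p = 2$ ($p = \frac{4}{2} = 4 \cdot \frac{1}{2} = 2$)
$U = - \frac{3}{2} + \frac{\sqrt{7}}{2}$ ($U = - \frac{3}{2} + \frac{\sqrt{5 + 2}}{2} = - \frac{3}{2} + \frac{\sqrt{7}}{2} \approx -0.17712$)
$z{\left(A,k \right)} = A$
$\left(z{\left(-4,U \right)} + 30\right) 6 = \left(-4 + 30\right) 6 = 26 \cdot 6 = 156$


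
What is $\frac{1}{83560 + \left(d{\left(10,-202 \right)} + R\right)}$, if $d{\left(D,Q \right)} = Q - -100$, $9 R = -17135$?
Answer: $\frac{9}{733987} \approx 1.2262 \cdot 10^{-5}$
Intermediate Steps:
$R = - \frac{17135}{9}$ ($R = \frac{1}{9} \left(-17135\right) = - \frac{17135}{9} \approx -1903.9$)
$d{\left(D,Q \right)} = 100 + Q$ ($d{\left(D,Q \right)} = Q + 100 = 100 + Q$)
$\frac{1}{83560 + \left(d{\left(10,-202 \right)} + R\right)} = \frac{1}{83560 + \left(\left(100 - 202\right) - \frac{17135}{9}\right)} = \frac{1}{83560 - \frac{18053}{9}} = \frac{1}{\frac{733987}{9}} = \frac{9}{733987}$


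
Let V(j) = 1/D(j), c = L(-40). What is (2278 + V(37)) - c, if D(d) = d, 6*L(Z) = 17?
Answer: 505093/222 ≈ 2275.2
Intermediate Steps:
L(Z) = 17/6 (L(Z) = (1/6)*17 = 17/6)
c = 17/6 ≈ 2.8333
V(j) = 1/j
(2278 + V(37)) - c = (2278 + 1/37) - 1*17/6 = (2278 + 1/37) - 17/6 = 84287/37 - 17/6 = 505093/222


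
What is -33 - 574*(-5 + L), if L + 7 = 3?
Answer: 5133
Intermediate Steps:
L = -4 (L = -7 + 3 = -4)
-33 - 574*(-5 + L) = -33 - 574*(-5 - 4) = -33 - 574*(-9) = -33 - 82*(-63) = -33 + 5166 = 5133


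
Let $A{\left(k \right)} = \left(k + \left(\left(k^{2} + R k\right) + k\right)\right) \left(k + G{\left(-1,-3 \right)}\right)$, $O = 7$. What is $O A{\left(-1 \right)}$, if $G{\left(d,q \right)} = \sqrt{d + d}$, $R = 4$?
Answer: $35 - 35 i \sqrt{2} \approx 35.0 - 49.497 i$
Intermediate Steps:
$G{\left(d,q \right)} = \sqrt{2} \sqrt{d}$ ($G{\left(d,q \right)} = \sqrt{2 d} = \sqrt{2} \sqrt{d}$)
$A{\left(k \right)} = \left(k + i \sqrt{2}\right) \left(k^{2} + 6 k\right)$ ($A{\left(k \right)} = \left(k + \left(\left(k^{2} + 4 k\right) + k\right)\right) \left(k + \sqrt{2} \sqrt{-1}\right) = \left(k + \left(k^{2} + 5 k\right)\right) \left(k + \sqrt{2} i\right) = \left(k^{2} + 6 k\right) \left(k + i \sqrt{2}\right) = \left(k + i \sqrt{2}\right) \left(k^{2} + 6 k\right)$)
$O A{\left(-1 \right)} = 7 \left(- (\left(-1\right)^{2} + 6 \left(-1\right) + 6 i \sqrt{2} + i \left(-1\right) \sqrt{2})\right) = 7 \left(- (1 - 6 + 6 i \sqrt{2} - i \sqrt{2})\right) = 7 \left(- (-5 + 5 i \sqrt{2})\right) = 7 \left(5 - 5 i \sqrt{2}\right) = 35 - 35 i \sqrt{2}$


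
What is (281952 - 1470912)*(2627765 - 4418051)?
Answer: 2128578442560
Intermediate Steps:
(281952 - 1470912)*(2627765 - 4418051) = -1188960*(-1790286) = 2128578442560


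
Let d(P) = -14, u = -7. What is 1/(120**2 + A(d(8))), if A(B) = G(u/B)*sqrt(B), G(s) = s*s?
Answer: 115200/1658880007 - 2*I*sqrt(14)/1658880007 ≈ 6.9444e-5 - 4.5111e-9*I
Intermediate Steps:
G(s) = s**2
A(B) = 49/B**(3/2) (A(B) = (-7/B)**2*sqrt(B) = (49/B**2)*sqrt(B) = 49/B**(3/2))
1/(120**2 + A(d(8))) = 1/(120**2 + 49/(-14)**(3/2)) = 1/(14400 + 49*(I*sqrt(14)/196)) = 1/(14400 + I*sqrt(14)/4)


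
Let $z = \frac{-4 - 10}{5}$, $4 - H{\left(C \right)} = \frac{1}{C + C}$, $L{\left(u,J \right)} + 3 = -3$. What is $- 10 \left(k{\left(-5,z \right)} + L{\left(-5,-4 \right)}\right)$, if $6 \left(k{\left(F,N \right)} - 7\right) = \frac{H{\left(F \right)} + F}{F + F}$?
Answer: $- \frac{203}{20} \approx -10.15$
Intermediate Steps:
$L{\left(u,J \right)} = -6$ ($L{\left(u,J \right)} = -3 - 3 = -6$)
$H{\left(C \right)} = 4 - \frac{1}{2 C}$ ($H{\left(C \right)} = 4 - \frac{1}{C + C} = 4 - \frac{1}{2 C}$)
$z = - \frac{14}{5}$ ($z = \left(-4 - 10\right) \frac{1}{5} = \left(-14\right) \frac{1}{5} = - \frac{14}{5} \approx -2.8$)
$k{\left(F,N \right)} = 7 + \frac{4 + F - \frac{1}{2 F}}{12 F}$ ($k{\left(F,N \right)} = 7 + \frac{\left(\left(4 - \frac{1}{2 F}\right) + F\right) \frac{1}{F + F}}{6} = 7 + \frac{\left(4 + F - \frac{1}{2 F}\right) \frac{1}{2 F}}{6} = 7 + \frac{\frac{1}{2} \frac{1}{F} \left(4 + F - \frac{1}{2 F}\right)}{6} = 7 + \frac{4 + F - \frac{1}{2 F}}{12 F}$)
$- 10 \left(k{\left(-5,z \right)} + L{\left(-5,-4 \right)}\right) = - 10 \left(\frac{-1 + 8 \left(-5\right) + 170 \left(-5\right)^{2}}{24 \cdot 25} - 6\right) = - 10 \left(\frac{1}{24} \cdot \frac{1}{25} \left(-1 - 40 + 170 \cdot 25\right) - 6\right) = - 10 \left(\frac{1}{24} \cdot \frac{1}{25} \left(-1 - 40 + 4250\right) - 6\right) = - 10 \left(\frac{1}{24} \cdot \frac{1}{25} \cdot 4209 - 6\right) = - 10 \left(\frac{1403}{200} - 6\right) = \left(-10\right) \frac{203}{200} = - \frac{203}{20}$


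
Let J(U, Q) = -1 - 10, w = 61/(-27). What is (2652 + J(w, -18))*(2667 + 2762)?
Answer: 14337989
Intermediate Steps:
w = -61/27 (w = 61*(-1/27) = -61/27 ≈ -2.2593)
J(U, Q) = -11
(2652 + J(w, -18))*(2667 + 2762) = (2652 - 11)*(2667 + 2762) = 2641*5429 = 14337989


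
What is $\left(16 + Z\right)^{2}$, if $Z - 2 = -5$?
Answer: $169$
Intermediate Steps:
$Z = -3$ ($Z = 2 - 5 = -3$)
$\left(16 + Z\right)^{2} = \left(16 - 3\right)^{2} = 13^{2} = 169$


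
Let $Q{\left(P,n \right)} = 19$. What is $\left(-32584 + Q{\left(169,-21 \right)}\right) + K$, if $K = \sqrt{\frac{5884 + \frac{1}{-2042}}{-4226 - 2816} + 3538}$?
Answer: $-32565 + \frac{\sqrt{182851604756670605}}{7189882} \approx -32506.0$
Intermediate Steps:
$K = \frac{\sqrt{182851604756670605}}{7189882}$ ($K = \sqrt{\frac{5884 - \frac{1}{2042}}{-7042} + 3538} = \sqrt{\frac{12015127}{2042} \left(- \frac{1}{7042}\right) + 3538} = \sqrt{- \frac{12015127}{14379764} + 3538} = \sqrt{\frac{50863589905}{14379764}} = \frac{\sqrt{182851604756670605}}{7189882} \approx 59.474$)
$\left(-32584 + Q{\left(169,-21 \right)}\right) + K = \left(-32584 + 19\right) + \frac{\sqrt{182851604756670605}}{7189882} = -32565 + \frac{\sqrt{182851604756670605}}{7189882}$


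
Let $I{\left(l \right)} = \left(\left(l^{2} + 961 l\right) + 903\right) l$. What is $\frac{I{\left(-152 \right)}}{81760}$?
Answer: $\frac{463847}{2044} \approx 226.93$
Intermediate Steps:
$I{\left(l \right)} = l \left(903 + l^{2} + 961 l\right)$ ($I{\left(l \right)} = \left(903 + l^{2} + 961 l\right) l = l \left(903 + l^{2} + 961 l\right)$)
$\frac{I{\left(-152 \right)}}{81760} = \frac{\left(-152\right) \left(903 + \left(-152\right)^{2} + 961 \left(-152\right)\right)}{81760} = - 152 \left(903 + 23104 - 146072\right) \frac{1}{81760} = \left(-152\right) \left(-122065\right) \frac{1}{81760} = 18553880 \cdot \frac{1}{81760} = \frac{463847}{2044}$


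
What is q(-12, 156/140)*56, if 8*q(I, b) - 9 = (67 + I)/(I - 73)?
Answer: 994/17 ≈ 58.471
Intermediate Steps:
q(I, b) = 9/8 + (67 + I)/(8*(-73 + I)) (q(I, b) = 9/8 + ((67 + I)/(I - 73))/8 = 9/8 + ((67 + I)/(-73 + I))/8 = 9/8 + (67 + I)/(8*(-73 + I)))
q(-12, 156/140)*56 = (5*(-59 - 12)/(4*(-73 - 12)))*56 = ((5/4)*(-71)/(-85))*56 = ((5/4)*(-1/85)*(-71))*56 = (71/68)*56 = 994/17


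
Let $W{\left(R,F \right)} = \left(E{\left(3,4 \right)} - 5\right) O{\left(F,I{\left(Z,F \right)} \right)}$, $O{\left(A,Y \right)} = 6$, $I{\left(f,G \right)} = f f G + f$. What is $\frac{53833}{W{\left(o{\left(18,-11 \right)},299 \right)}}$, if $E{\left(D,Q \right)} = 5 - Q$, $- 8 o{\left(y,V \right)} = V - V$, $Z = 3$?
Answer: $- \frac{53833}{24} \approx -2243.0$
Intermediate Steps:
$I{\left(f,G \right)} = f + G f^{2}$ ($I{\left(f,G \right)} = f^{2} G + f = G f^{2} + f = f + G f^{2}$)
$o{\left(y,V \right)} = 0$ ($o{\left(y,V \right)} = - \frac{V - V}{8} = \left(- \frac{1}{8}\right) 0 = 0$)
$W{\left(R,F \right)} = -24$ ($W{\left(R,F \right)} = \left(\left(5 - 4\right) - 5\right) 6 = \left(1 - 5\right) 6 = \left(-4\right) 6 = -24$)
$\frac{53833}{W{\left(o{\left(18,-11 \right)},299 \right)}} = \frac{53833}{-24} = 53833 \left(- \frac{1}{24}\right) = - \frac{53833}{24}$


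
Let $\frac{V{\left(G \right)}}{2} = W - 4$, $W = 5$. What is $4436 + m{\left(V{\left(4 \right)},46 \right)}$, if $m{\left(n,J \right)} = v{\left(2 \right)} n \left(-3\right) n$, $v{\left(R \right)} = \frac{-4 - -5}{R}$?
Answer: $4430$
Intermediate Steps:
$V{\left(G \right)} = 2$ ($V{\left(G \right)} = 2 \left(5 - 4\right) = 2 \cdot 1 = 2$)
$v{\left(R \right)} = \frac{1}{R}$ ($v{\left(R \right)} = \frac{-4 + 5}{R} = 1 \frac{1}{R} = \frac{1}{R}$)
$m{\left(n,J \right)} = - \frac{3 n^{2}}{2}$ ($m{\left(n,J \right)} = \frac{n \left(-3\right) n}{2} = \frac{- 3 n n}{2} = \frac{\left(-3\right) n^{2}}{2} = - \frac{3 n^{2}}{2}$)
$4436 + m{\left(V{\left(4 \right)},46 \right)} = 4436 - \frac{3 \cdot 2^{2}}{2} = 4436 - 6 = 4430$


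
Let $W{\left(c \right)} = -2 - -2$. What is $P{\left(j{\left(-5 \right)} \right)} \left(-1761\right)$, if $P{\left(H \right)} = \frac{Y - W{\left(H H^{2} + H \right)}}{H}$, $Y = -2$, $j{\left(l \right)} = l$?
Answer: $- \frac{3522}{5} \approx -704.4$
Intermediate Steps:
$W{\left(c \right)} = 0$ ($W{\left(c \right)} = -2 + 2 = 0$)
$P{\left(H \right)} = - \frac{2}{H}$ ($P{\left(H \right)} = \frac{-2 - 0}{H} = \frac{-2 + 0}{H} = - \frac{2}{H}$)
$P{\left(j{\left(-5 \right)} \right)} \left(-1761\right) = - \frac{2}{-5} \left(-1761\right) = \left(-2\right) \left(- \frac{1}{5}\right) \left(-1761\right) = \frac{2}{5} \left(-1761\right) = - \frac{3522}{5}$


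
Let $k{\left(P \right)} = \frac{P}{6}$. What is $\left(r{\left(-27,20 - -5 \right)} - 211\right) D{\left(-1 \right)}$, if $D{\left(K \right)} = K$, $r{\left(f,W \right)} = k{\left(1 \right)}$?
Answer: $\frac{1265}{6} \approx 210.83$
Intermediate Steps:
$k{\left(P \right)} = \frac{P}{6}$ ($k{\left(P \right)} = P \frac{1}{6} = \frac{P}{6}$)
$r{\left(f,W \right)} = \frac{1}{6}$ ($r{\left(f,W \right)} = \frac{1}{6} \cdot 1 = \frac{1}{6}$)
$\left(r{\left(-27,20 - -5 \right)} - 211\right) D{\left(-1 \right)} = \left(\frac{1}{6} - 211\right) \left(-1\right) = \left(- \frac{1265}{6}\right) \left(-1\right) = \frac{1265}{6}$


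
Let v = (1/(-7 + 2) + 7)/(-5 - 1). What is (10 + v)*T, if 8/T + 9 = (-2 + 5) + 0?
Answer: -532/45 ≈ -11.822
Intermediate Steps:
T = -4/3 (T = 8/(-9 + ((-2 + 5) + 0)) = 8/(-9 + (3 + 0)) = 8/(-9 + 3) = 8/(-6) = 8*(-⅙) = -4/3 ≈ -1.3333)
v = -17/15 (v = (1/(-5) + 7)/(-6) = (-⅕ + 7)*(-⅙) = (34/5)*(-⅙) = -17/15 ≈ -1.1333)
(10 + v)*T = (10 - 17/15)*(-4/3) = (133/15)*(-4/3) = -532/45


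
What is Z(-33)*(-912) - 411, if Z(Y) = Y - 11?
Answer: 39717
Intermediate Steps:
Z(Y) = -11 + Y
Z(-33)*(-912) - 411 = (-11 - 33)*(-912) - 411 = -44*(-912) - 411 = 40128 - 411 = 39717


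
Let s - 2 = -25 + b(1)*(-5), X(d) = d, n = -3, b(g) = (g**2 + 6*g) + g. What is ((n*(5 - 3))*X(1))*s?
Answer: 378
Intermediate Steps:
b(g) = g**2 + 7*g
s = -63 (s = 2 + (-25 + (1*(7 + 1))*(-5)) = 2 + (-25 + (1*8)*(-5)) = 2 + (-25 + 8*(-5)) = 2 + (-25 - 40) = 2 - 65 = -63)
((n*(5 - 3))*X(1))*s = (-3*(5 - 3)*1)*(-63) = (-3*2*1)*(-63) = -6*1*(-63) = -6*(-63) = 378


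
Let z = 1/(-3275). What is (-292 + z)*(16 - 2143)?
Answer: 2034052227/3275 ≈ 6.2109e+5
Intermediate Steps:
z = -1/3275 ≈ -0.00030534
(-292 + z)*(16 - 2143) = (-292 - 1/3275)*(16 - 2143) = -956301/3275*(-2127) = 2034052227/3275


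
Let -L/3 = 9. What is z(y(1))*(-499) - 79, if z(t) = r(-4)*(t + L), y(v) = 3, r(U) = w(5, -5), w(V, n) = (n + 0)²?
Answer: 299321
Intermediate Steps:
w(V, n) = n²
r(U) = 25 (r(U) = (-5)² = 25)
L = -27 (L = -3*9 = -27)
z(t) = -675 + 25*t (z(t) = 25*(t - 27) = 25*(-27 + t) = -675 + 25*t)
z(y(1))*(-499) - 79 = (-675 + 25*3)*(-499) - 79 = (-675 + 75)*(-499) - 79 = -600*(-499) - 79 = 299400 - 79 = 299321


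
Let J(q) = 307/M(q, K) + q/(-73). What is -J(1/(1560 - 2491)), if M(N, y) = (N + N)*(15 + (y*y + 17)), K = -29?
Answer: 19424979025/118663398 ≈ 163.70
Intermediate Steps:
M(N, y) = 2*N*(32 + y**2) (M(N, y) = (2*N)*(15 + (y**2 + 17)) = (2*N)*(15 + (17 + y**2)) = (2*N)*(32 + y**2) = 2*N*(32 + y**2))
J(q) = -q/73 + 307/(1746*q) (J(q) = 307/((2*q*(32 + (-29)**2))) + q/(-73) = 307/((2*q*(32 + 841))) + q*(-1/73) = 307/((2*q*873)) - q/73 = 307/((1746*q)) - q/73 = 307*(1/(1746*q)) - q/73 = 307/(1746*q) - q/73 = -q/73 + 307/(1746*q))
-J(1/(1560 - 2491)) = -(-1/(73*(1560 - 2491)) + 307/(1746*(1/(1560 - 2491)))) = -(-1/73/(-931) + 307/(1746*(1/(-931)))) = -(-1/73*(-1/931) + 307/(1746*(-1/931))) = -(1/67963 + (307/1746)*(-931)) = -(1/67963 - 285817/1746) = -1*(-19424979025/118663398) = 19424979025/118663398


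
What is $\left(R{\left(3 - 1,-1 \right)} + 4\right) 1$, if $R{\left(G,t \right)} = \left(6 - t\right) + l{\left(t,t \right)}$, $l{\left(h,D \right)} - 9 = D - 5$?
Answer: $14$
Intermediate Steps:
$l{\left(h,D \right)} = 4 + D$ ($l{\left(h,D \right)} = 9 + \left(D - 5\right) = 9 + \left(-5 + D\right) = 4 + D$)
$R{\left(G,t \right)} = 10$ ($R{\left(G,t \right)} = \left(6 - t\right) + \left(4 + t\right) = 10$)
$\left(R{\left(3 - 1,-1 \right)} + 4\right) 1 = \left(10 + 4\right) 1 = 14 \cdot 1 = 14$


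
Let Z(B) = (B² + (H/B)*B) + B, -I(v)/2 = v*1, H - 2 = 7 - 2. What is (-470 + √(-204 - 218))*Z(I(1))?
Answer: -4230 + 9*I*√422 ≈ -4230.0 + 184.88*I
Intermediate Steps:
H = 7 (H = 2 + (7 - 2) = 2 + 5 = 7)
I(v) = -2*v
Z(B) = 7 + B + B² (Z(B) = (B² + (7/B)*B) + B = (B² + 7) + B = (7 + B²) + B = 7 + B + B²)
(-470 + √(-204 - 218))*Z(I(1)) = (-470 + √(-204 - 218))*(7 - 2*1 + (-2*1)²) = (-470 + √(-422))*(7 - 2 + (-2)²) = (-470 + I*√422)*(7 - 2 + 4) = (-470 + I*√422)*9 = -4230 + 9*I*√422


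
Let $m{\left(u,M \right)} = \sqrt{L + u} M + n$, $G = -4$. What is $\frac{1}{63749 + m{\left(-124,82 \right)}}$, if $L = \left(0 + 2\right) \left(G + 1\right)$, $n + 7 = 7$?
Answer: $\frac{63749}{4064809121} - \frac{82 i \sqrt{130}}{4064809121} \approx 1.5683 \cdot 10^{-5} - 2.3001 \cdot 10^{-7} i$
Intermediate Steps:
$n = 0$ ($n = -7 + 7 = 0$)
$L = -6$ ($L = \left(0 + 2\right) \left(-4 + 1\right) = 2 \left(-3\right) = -6$)
$m{\left(u,M \right)} = M \sqrt{-6 + u}$ ($m{\left(u,M \right)} = \sqrt{-6 + u} M + 0 = M \sqrt{-6 + u} + 0 = M \sqrt{-6 + u}$)
$\frac{1}{63749 + m{\left(-124,82 \right)}} = \frac{1}{63749 + 82 \sqrt{-6 - 124}} = \frac{1}{63749 + 82 \sqrt{-130}} = \frac{1}{63749 + 82 i \sqrt{130}}$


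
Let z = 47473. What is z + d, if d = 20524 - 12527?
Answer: 55470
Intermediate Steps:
d = 7997
z + d = 47473 + 7997 = 55470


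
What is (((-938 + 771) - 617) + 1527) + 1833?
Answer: 2576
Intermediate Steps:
(((-938 + 771) - 617) + 1527) + 1833 = ((-167 - 617) + 1527) + 1833 = (-784 + 1527) + 1833 = 743 + 1833 = 2576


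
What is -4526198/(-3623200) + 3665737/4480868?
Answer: 599339179969/289912159600 ≈ 2.0673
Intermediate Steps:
-4526198/(-3623200) + 3665737/4480868 = -4526198*(-1/3623200) + 3665737*(1/4480868) = 2263099/1811600 + 3665737/4480868 = 599339179969/289912159600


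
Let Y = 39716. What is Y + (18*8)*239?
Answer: 74132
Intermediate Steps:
Y + (18*8)*239 = 39716 + (18*8)*239 = 39716 + 144*239 = 39716 + 34416 = 74132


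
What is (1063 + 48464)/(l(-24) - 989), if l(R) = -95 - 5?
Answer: -5503/121 ≈ -45.479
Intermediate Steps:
l(R) = -100
(1063 + 48464)/(l(-24) - 989) = (1063 + 48464)/(-100 - 989) = 49527/(-1089) = 49527*(-1/1089) = -5503/121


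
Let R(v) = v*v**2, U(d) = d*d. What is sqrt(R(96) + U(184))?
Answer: 8*sqrt(14353) ≈ 958.43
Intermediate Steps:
U(d) = d**2
R(v) = v**3
sqrt(R(96) + U(184)) = sqrt(96**3 + 184**2) = sqrt(884736 + 33856) = sqrt(918592) = 8*sqrt(14353)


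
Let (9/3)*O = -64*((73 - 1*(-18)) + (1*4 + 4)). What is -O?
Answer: 2112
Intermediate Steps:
O = -2112 (O = (-64*((73 - 1*(-18)) + (1*4 + 4)))/3 = (-64*((73 + 18) + (4 + 4)))/3 = (-64*(91 + 8))/3 = (-64*99)/3 = (⅓)*(-6336) = -2112)
-O = -1*(-2112) = 2112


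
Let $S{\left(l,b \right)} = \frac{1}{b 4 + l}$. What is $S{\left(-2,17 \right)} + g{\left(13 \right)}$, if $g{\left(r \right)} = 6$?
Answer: $\frac{397}{66} \approx 6.0152$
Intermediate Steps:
$S{\left(l,b \right)} = \frac{1}{l + 4 b}$ ($S{\left(l,b \right)} = \frac{1}{4 b + l} = \frac{1}{l + 4 b}$)
$S{\left(-2,17 \right)} + g{\left(13 \right)} = \frac{1}{-2 + 4 \cdot 17} + 6 = \frac{1}{-2 + 68} + 6 = \frac{1}{66} + 6 = \frac{397}{66}$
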